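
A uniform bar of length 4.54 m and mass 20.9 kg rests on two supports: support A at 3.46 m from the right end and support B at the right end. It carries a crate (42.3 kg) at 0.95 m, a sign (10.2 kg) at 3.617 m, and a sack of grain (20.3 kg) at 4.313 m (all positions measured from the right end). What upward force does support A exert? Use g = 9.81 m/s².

R_A ≈ 601 N

Taking torques about support B:
Beam weight: 20.9 × 9.81 = 205 N down at 2.27 m → arm 2.27 m, τ = 205 × 2.27 = 465.4 N·m counterclockwise.
Crate: 42.3 × 9.81 = 415 N down at 0.95 m → arm 0.95 m, τ = 415 × 0.95 = 394.2 N·m counterclockwise.
Sign: 10.2 × 9.81 = 100.1 N down at 3.617 m → arm 3.617 m, τ = 100.1 × 3.617 = 362.1 N·m counterclockwise.
Sack of grain: 20.3 × 9.81 = 199.1 N down at 4.313 m → arm 4.313 m, τ = 199.1 × 4.313 = 858.7 N·m counterclockwise.
Net load moment about support B = 2080 N·m counterclockwise.
Reaction R at support A is upward at 3.46 m, arm 3.46 m → moment R × 3.46 clockwise.
For rotational equilibrium, R × 3.46 = 2080, so R = 601 N.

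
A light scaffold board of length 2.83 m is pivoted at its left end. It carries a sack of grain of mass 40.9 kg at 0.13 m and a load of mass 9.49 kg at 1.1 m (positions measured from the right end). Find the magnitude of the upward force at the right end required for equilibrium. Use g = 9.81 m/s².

About the left end:
Sack of grain: 40.9 × 9.81 = 401.2 N down at 0.13 m → arm 2.7 m, τ = 401.2 × 2.7 = 1083 N·m clockwise.
Load: 9.49 × 9.81 = 93.1 N down at 1.1 m → arm 1.73 m, τ = 93.1 × 1.73 = 161.1 N·m clockwise.
Net moment of the loads = 1244 N·m clockwise.
The upward force F acts at the right end, arm 2.83 m, giving F × 2.83 counterclockwise.
For rotational equilibrium, F × 2.83 = 1244, so F = 1244 / 2.83 = 440 N.

F ≈ 440 N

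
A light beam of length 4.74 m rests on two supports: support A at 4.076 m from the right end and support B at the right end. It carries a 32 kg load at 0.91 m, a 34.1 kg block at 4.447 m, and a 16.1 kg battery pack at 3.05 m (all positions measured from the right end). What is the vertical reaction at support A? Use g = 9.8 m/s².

Choose support B as the axis so its reaction then has zero moment arm.
Load: 32 × 9.8 = 313.6 N down at 0.91 m → arm 0.91 m, τ = 313.6 × 0.91 = 285.4 N·m counterclockwise.
Block: 34.1 × 9.8 = 334.2 N down at 4.447 m → arm 4.447 m, τ = 334.2 × 4.447 = 1486 N·m counterclockwise.
Battery pack: 16.1 × 9.8 = 157.8 N down at 3.05 m → arm 3.05 m, τ = 157.8 × 3.05 = 481.3 N·m counterclockwise.
Net load moment about support B = 2253 N·m counterclockwise.
Reaction R at support A is upward at 4.076 m, arm 4.076 m → moment R × 4.076 clockwise.
Setting net torque to zero: R × 4.076 = 2253 → R = 553 N.

R_A ≈ 553 N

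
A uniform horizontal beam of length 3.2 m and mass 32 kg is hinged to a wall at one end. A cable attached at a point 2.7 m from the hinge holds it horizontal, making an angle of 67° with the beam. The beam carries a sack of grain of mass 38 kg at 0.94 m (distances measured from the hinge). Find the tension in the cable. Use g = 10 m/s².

T ≈ 350 N

Taking torques about the hinge:
Beam weight: 32 × 10 = 320 N down at 1.6 m → arm 1.6 m, τ = 320 × 1.6 = 512 N·m clockwise.
Sack of grain: 38 × 10 = 380 N down at 0.94 m → arm 0.94 m, τ = 380 × 0.94 = 357.2 N·m clockwise.
Total clockwise load moment = 869.2 N·m.
The cable tension T acts at 2.7 m; only its component perpendicular to the beam, T sinθ, produces torque. sin 67° = 0.9205.
Setting net torque to zero: T × 2.7 × 0.9205 = 869.2 → T = 869.2 / 2.485 = 350 N.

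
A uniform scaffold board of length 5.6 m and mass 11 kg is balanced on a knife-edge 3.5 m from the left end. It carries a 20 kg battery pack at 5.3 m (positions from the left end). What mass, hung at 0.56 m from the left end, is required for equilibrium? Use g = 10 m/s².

m ≈ 9.63 kg

Take moments about the knife-edge (at 3.5 m from the left end).
Beam weight: 11 × 10 = 110 N down at 2.8 m → arm 0.7 m, τ = 110 × 0.7 = 77 N·m counterclockwise.
Battery pack: 20 × 10 = 200 N down at 5.3 m → arm 1.8 m, τ = 200 × 1.8 = 360 N·m clockwise.
Net moment of known loads = 283 N·m clockwise.
An unknown mass m at 0.56 m has arm 2.94 m; its moment is m·g·2.94 counterclockwise.
Setting net torque to zero: m × 10 × 2.94 = 283 → m = 283 / (10 × 2.94) = 9.63 kg.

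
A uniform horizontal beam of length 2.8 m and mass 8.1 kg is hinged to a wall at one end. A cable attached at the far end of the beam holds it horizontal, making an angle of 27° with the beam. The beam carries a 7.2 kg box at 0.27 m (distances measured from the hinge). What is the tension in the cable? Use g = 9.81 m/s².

T ≈ 103 N

About the hinge:
Beam weight: 8.1 × 9.81 = 79.46 N down at 1.4 m → arm 1.4 m, τ = 79.46 × 1.4 = 111.2 N·m clockwise.
Box: 7.2 × 9.81 = 70.63 N down at 0.27 m → arm 0.27 m, τ = 70.63 × 0.27 = 19.07 N·m clockwise.
Total clockwise load moment = 130.3 N·m.
The cable tension T acts at 2.8 m; only its component perpendicular to the beam, T sinθ, produces torque. sin 27° = 0.454.
Setting net torque to zero: T × 2.8 × 0.454 = 130.3 → T = 130.3 / 1.271 = 103 N.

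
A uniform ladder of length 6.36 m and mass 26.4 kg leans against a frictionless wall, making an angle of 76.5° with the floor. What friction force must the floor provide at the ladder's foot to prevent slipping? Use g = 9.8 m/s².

f ≈ 31.1 N

Taking torques about the foot of the ladder:
Ladder weight 26.4×9.8 = 258.7 N acts at 3.18 m along the ladder; its horizontal arm is 3.18·cos76.5° = 0.7424 m → τ = 192.1 N·m clockwise.
Wall normal N acts horizontally at the top; its moment arm is the height L sinθ = 6.36·sin76.5° = 6.184 m, counterclockwise.
Balancing moments: N × 6.184 = 192.1, giving N = 31.1 N.
ΣFx = 0: friction at the foot balances the wall's push, so f = N_wall = 31.1 N.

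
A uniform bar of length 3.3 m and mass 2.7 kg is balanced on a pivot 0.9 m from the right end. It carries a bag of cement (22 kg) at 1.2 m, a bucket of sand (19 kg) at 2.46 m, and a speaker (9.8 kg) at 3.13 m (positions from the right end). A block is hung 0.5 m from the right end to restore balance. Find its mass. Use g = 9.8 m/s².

Sum moments about the pivot (at 0.9 m from the right end) (the support reaction has zero arm there).
Beam weight: 2.7 × 9.8 = 26.46 N down at 1.65 m → arm 0.75 m, τ = 26.46 × 0.75 = 19.84 N·m counterclockwise.
Bag of cement: 22 × 9.8 = 215.6 N down at 1.2 m → arm 0.3 m, τ = 215.6 × 0.3 = 64.68 N·m counterclockwise.
Bucket of sand: 19 × 9.8 = 186.2 N down at 2.46 m → arm 1.56 m, τ = 186.2 × 1.56 = 290.5 N·m counterclockwise.
Speaker: 9.8 × 9.8 = 96.04 N down at 3.13 m → arm 2.23 m, τ = 96.04 × 2.23 = 214.2 N·m counterclockwise.
Net moment of known loads = 589.2 N·m counterclockwise.
An unknown mass m at 0.5 m has arm 0.4 m; its moment is m·g·0.4 clockwise.
Balancing moments: m × 9.8 × 0.4 = 589.2, giving m = 589.2 / (9.8 × 0.4) = 150 kg.

m ≈ 150 kg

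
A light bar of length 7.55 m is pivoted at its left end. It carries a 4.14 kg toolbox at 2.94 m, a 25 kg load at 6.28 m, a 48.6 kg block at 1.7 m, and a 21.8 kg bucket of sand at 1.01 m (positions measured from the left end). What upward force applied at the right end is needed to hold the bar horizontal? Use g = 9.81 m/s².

Choose the left end as the axis so the unknown pivot reaction has zero arm there.
Toolbox: 4.14 × 9.81 = 40.61 N down at 2.94 m → arm 2.94 m, τ = 40.61 × 2.94 = 119.4 N·m clockwise.
Load: 25 × 9.81 = 245.2 N down at 6.28 m → arm 6.28 m, τ = 245.2 × 6.28 = 1540 N·m clockwise.
Block: 48.6 × 9.81 = 476.8 N down at 1.7 m → arm 1.7 m, τ = 476.8 × 1.7 = 810.6 N·m clockwise.
Bucket of sand: 21.8 × 9.81 = 213.9 N down at 1.01 m → arm 1.01 m, τ = 213.9 × 1.01 = 216 N·m clockwise.
Net moment of the loads = 2686 N·m clockwise.
The upward force F acts at the right end, arm 7.55 m, giving F × 7.55 counterclockwise.
Balancing moments: F × 7.55 = 2686, giving F = 2686 / 7.55 = 356 N.

F ≈ 356 N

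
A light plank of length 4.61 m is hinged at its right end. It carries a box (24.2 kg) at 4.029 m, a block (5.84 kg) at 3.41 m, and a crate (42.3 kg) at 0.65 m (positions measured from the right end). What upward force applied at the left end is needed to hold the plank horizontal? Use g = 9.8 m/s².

F ≈ 308 N

Taking torques about the right end:
Box: 24.2 × 9.8 = 237.2 N down at 4.029 m → arm 4.029 m, τ = 237.2 × 4.029 = 955.7 N·m counterclockwise.
Block: 5.84 × 9.8 = 57.23 N down at 3.41 m → arm 3.41 m, τ = 57.23 × 3.41 = 195.2 N·m counterclockwise.
Crate: 42.3 × 9.8 = 414.5 N down at 0.65 m → arm 0.65 m, τ = 414.5 × 0.65 = 269.4 N·m counterclockwise.
Net moment of the loads = 1420 N·m counterclockwise.
The upward force F acts at the left end, arm 4.61 m, giving F × 4.61 clockwise.
Setting net torque to zero: F × 4.61 = 1420 → F = 1420 / 4.61 = 308 N.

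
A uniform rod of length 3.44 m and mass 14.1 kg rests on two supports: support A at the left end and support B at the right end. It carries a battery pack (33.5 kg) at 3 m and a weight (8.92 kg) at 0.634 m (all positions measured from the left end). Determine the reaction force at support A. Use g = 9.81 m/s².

R_A ≈ 183 N

Take moments about support B.
Beam weight: 14.1 × 9.81 = 138.3 N down at 1.72 m → arm 1.72 m, τ = 138.3 × 1.72 = 237.9 N·m counterclockwise.
Battery pack: 33.5 × 9.81 = 328.6 N down at 3 m → arm 0.44 m, τ = 328.6 × 0.44 = 144.6 N·m counterclockwise.
Weight: 8.92 × 9.81 = 87.51 N down at 0.634 m → arm 2.806 m, τ = 87.51 × 2.806 = 245.6 N·m counterclockwise.
Net load moment about support B = 628.1 N·m counterclockwise.
Reaction R at support A is upward at 0 m, arm 3.44 m → moment R × 3.44 clockwise.
Στ = 0 ⇒ R × 3.44 = 628.1 ⇒ R = 183 N.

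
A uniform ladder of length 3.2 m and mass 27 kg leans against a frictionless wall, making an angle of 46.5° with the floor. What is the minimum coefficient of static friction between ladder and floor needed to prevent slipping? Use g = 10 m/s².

μ_min ≈ 0.474

About the foot of the ladder:
Ladder weight 27×10 = 270 N acts at 1.6 m along the ladder; its horizontal arm is 1.6·cos46.5° = 1.101 m → τ = 297.3 N·m clockwise.
Wall normal N acts horizontally at the top; its moment arm is the height L sinθ = 3.2·sin46.5° = 2.321 m, counterclockwise.
For rotational equilibrium, N × 2.321 = 297.3, so N = 128.1 N.
ΣFx = 0 ⇒ f = N_wall = 128.1 N. ΣFy = 0 ⇒ N_floor = 270 N.
μ_min = f / N_floor = 128.1 / 270 = 0.474.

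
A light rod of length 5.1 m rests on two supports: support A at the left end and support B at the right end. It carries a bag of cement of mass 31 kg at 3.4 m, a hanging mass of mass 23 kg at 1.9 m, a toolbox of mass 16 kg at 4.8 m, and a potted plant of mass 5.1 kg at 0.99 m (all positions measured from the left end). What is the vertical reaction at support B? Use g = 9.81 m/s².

Sum moments about support A (its reaction then has zero moment arm).
Bag of cement: 31 × 9.81 = 304.1 N down at 3.4 m → arm 3.4 m, τ = 304.1 × 3.4 = 1034 N·m clockwise.
Hanging mass: 23 × 9.81 = 225.6 N down at 1.9 m → arm 1.9 m, τ = 225.6 × 1.9 = 428.6 N·m clockwise.
Toolbox: 16 × 9.81 = 157 N down at 4.8 m → arm 4.8 m, τ = 157 × 4.8 = 753.6 N·m clockwise.
Potted plant: 5.1 × 9.81 = 50.03 N down at 0.99 m → arm 0.99 m, τ = 50.03 × 0.99 = 49.53 N·m clockwise.
Net load moment about support A = 2266 N·m clockwise.
Reaction R at support B is upward at 5.1 m, arm 5.1 m → moment R × 5.1 counterclockwise.
Στ = 0 ⇒ R × 5.1 = 2266 ⇒ R = 444 N.

R_B ≈ 444 N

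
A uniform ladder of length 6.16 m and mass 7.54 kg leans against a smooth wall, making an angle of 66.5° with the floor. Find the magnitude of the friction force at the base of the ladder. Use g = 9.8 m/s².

About the foot of the ladder:
Ladder weight 7.54×9.8 = 73.89 N acts at 3.08 m along the ladder; its horizontal arm is 3.08·cos66.5° = 1.228 m → τ = 90.74 N·m clockwise.
Wall normal N acts horizontally at the top; its moment arm is the height L sinθ = 6.16·sin66.5° = 5.649 m, counterclockwise.
Balancing moments: N × 5.649 = 90.74, giving N = 16.1 N.
ΣFx = 0: friction at the foot balances the wall's push, so f = N_wall = 16.1 N.

f ≈ 16.1 N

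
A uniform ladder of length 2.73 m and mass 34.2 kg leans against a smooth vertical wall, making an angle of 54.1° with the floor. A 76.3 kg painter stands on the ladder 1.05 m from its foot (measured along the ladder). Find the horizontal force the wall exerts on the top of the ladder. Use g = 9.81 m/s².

Taking torques about the foot of the ladder:
Ladder weight 34.2×9.81 = 335.5 N acts at 1.365 m along the ladder; its horizontal arm is 1.365·cos54.1° = 0.8004 m → τ = 268.5 N·m clockwise.
Painter: 76.3×9.81 = 748.5 N at 1.05 m → arm 0.6157 m → τ = 460.9 N·m clockwise.
Wall normal N acts horizontally at the top; its moment arm is the height L sinθ = 2.73·sin54.1° = 2.211 m, counterclockwise.
For rotational equilibrium, N × 2.211 = 729.4, so N = 330 N.

N_wall ≈ 330 N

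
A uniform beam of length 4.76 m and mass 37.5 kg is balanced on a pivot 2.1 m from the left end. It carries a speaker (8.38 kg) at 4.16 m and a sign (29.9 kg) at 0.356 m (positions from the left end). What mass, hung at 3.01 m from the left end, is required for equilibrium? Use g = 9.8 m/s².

m ≈ 26.8 kg

Take moments about the pivot (at 2.1 m from the left end).
Beam weight: 37.5 × 9.8 = 367.5 N down at 2.38 m → arm 0.28 m, τ = 367.5 × 0.28 = 102.9 N·m clockwise.
Speaker: 8.38 × 9.8 = 82.12 N down at 4.16 m → arm 2.06 m, τ = 82.12 × 2.06 = 169.2 N·m clockwise.
Sign: 29.9 × 9.8 = 293 N down at 0.356 m → arm 1.744 m, τ = 293 × 1.744 = 511 N·m counterclockwise.
Net moment of known loads = 238.9 N·m counterclockwise.
An unknown mass m at 3.01 m has arm 0.91 m; its moment is m·g·0.91 clockwise.
Setting net torque to zero: m × 9.8 × 0.91 = 238.9 → m = 238.9 / (9.8 × 0.91) = 26.8 kg.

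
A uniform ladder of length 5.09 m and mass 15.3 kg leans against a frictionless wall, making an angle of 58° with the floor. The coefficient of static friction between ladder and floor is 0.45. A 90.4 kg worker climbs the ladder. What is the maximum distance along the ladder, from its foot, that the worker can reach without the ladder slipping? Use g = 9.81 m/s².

d ≈ 3.86 m

Taking torques about the foot of the ladder:
Ladder weight 15.3×9.81 = 150.1 N acts at 2.545 m along the ladder; its horizontal arm is 2.545·cos58° = 1.349 m → τ = 202.5 N·m clockwise.
Worker weight 90.4×9.81 = 886.8 N at distance d → arm d·cos58° → τ = 886.8·d·0.5299 clockwise.
Wall normal N at the top has arm L sinθ = 4.317 m counterclockwise, so Στ = 0 gives N·4.317 = 202.5 + 469.9·d.
ΣFy = 0 ⇒ N_floor = 1037 N, so the maximum friction is μ_s·N_floor = 0.45×1037 = 466.7 N. ΣFx = 0 ⇒ N_wall = f, so at the slipping point N = 466.7 N.
Substituting: 466.7×4.317 = 202.5 + 469.9·d ⇒ d = (2015 − 202.5) / 469.9 = 3.86 m.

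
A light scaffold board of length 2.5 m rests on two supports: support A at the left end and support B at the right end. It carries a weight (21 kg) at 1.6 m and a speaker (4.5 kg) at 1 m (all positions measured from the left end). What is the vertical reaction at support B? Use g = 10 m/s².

Choose support A as the axis so its reaction then has zero moment arm.
Weight: 21 × 10 = 210 N down at 1.6 m → arm 1.6 m, τ = 210 × 1.6 = 336 N·m clockwise.
Speaker: 4.5 × 10 = 45 N down at 1 m → arm 1 m, τ = 45 × 1 = 45 N·m clockwise.
Net load moment about support A = 381 N·m clockwise.
Reaction R at support B is upward at 2.5 m, arm 2.5 m → moment R × 2.5 counterclockwise.
For rotational equilibrium, R × 2.5 = 381, so R = 152 N.

R_B ≈ 152 N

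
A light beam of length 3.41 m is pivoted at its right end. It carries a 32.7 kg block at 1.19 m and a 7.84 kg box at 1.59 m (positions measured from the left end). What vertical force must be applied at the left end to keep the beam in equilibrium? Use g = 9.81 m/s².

Choose the right end as the axis so the unknown pivot reaction has zero arm there.
Block: 32.7 × 9.81 = 320.8 N down at 1.19 m → arm 2.22 m, τ = 320.8 × 2.22 = 712.2 N·m counterclockwise.
Box: 7.84 × 9.81 = 76.91 N down at 1.59 m → arm 1.82 m, τ = 76.91 × 1.82 = 140 N·m counterclockwise.
Net moment of the loads = 852.2 N·m counterclockwise.
The upward force F acts at the left end, arm 3.41 m, giving F × 3.41 clockwise.
For rotational equilibrium, F × 3.41 = 852.2, so F = 852.2 / 3.41 = 250 N.

F ≈ 250 N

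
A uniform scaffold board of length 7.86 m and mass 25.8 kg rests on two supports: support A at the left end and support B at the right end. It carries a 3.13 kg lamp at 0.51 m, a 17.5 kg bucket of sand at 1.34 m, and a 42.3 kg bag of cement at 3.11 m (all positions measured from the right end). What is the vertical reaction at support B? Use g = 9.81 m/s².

Sum moments about support A (its reaction then has zero moment arm).
Beam weight: 25.8 × 9.81 = 253.1 N down at 3.93 m → arm 3.93 m, τ = 253.1 × 3.93 = 994.7 N·m clockwise.
Lamp: 3.13 × 9.81 = 30.71 N down at 0.51 m → arm 7.35 m, τ = 30.71 × 7.35 = 225.7 N·m clockwise.
Bucket of sand: 17.5 × 9.81 = 171.7 N down at 1.34 m → arm 6.52 m, τ = 171.7 × 6.52 = 1119 N·m clockwise.
Bag of cement: 42.3 × 9.81 = 415 N down at 3.11 m → arm 4.75 m, τ = 415 × 4.75 = 1971 N·m clockwise.
Net load moment about support A = 4310 N·m clockwise.
Reaction R at support B is upward at 0 m, arm 7.86 m → moment R × 7.86 counterclockwise.
Balancing moments: R × 7.86 = 4310, giving R = 548 N.

R_B ≈ 548 N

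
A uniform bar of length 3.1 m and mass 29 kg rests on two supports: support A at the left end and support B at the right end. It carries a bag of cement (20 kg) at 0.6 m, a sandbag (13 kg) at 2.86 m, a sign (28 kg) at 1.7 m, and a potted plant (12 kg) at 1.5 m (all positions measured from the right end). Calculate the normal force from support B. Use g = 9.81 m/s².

R_B ≈ 495 N

Sum moments about support A (its reaction then has zero moment arm).
Beam weight: 29 × 9.81 = 284.5 N down at 1.55 m → arm 1.55 m, τ = 284.5 × 1.55 = 441 N·m clockwise.
Bag of cement: 20 × 9.81 = 196.2 N down at 0.6 m → arm 2.5 m, τ = 196.2 × 2.5 = 490.5 N·m clockwise.
Sandbag: 13 × 9.81 = 127.5 N down at 2.86 m → arm 0.24 m, τ = 127.5 × 0.24 = 30.6 N·m clockwise.
Sign: 28 × 9.81 = 274.7 N down at 1.7 m → arm 1.4 m, τ = 274.7 × 1.4 = 384.6 N·m clockwise.
Potted plant: 12 × 9.81 = 117.7 N down at 1.5 m → arm 1.6 m, τ = 117.7 × 1.6 = 188.3 N·m clockwise.
Net load moment about support A = 1535 N·m clockwise.
Reaction R at support B is upward at 0 m, arm 3.1 m → moment R × 3.1 counterclockwise.
Setting net torque to zero: R × 3.1 = 1535 → R = 495 N.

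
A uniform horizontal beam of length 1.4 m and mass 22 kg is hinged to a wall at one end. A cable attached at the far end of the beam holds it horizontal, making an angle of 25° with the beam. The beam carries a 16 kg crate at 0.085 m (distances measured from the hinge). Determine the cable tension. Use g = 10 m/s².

T ≈ 283 N

Choose the hinge as the axis so the unknown hinge reaction has zero arm there.
Beam weight: 22 × 10 = 220 N down at 0.7 m → arm 0.7 m, τ = 220 × 0.7 = 154 N·m clockwise.
Crate: 16 × 10 = 160 N down at 0.085 m → arm 0.085 m, τ = 160 × 0.085 = 13.6 N·m clockwise.
Total clockwise load moment = 167.6 N·m.
The cable tension T acts at 1.4 m; only its component perpendicular to the beam, T sinθ, produces torque. sin 25° = 0.4226.
Balancing moments: T × 1.4 × 0.4226 = 167.6, giving T = 167.6 / 0.5916 = 283 N.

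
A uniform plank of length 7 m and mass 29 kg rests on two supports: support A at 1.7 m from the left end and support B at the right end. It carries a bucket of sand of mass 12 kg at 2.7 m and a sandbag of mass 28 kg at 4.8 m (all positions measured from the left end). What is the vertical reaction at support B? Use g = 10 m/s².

Choose support A as the axis so its reaction then has zero moment arm.
Beam weight: 29 × 10 = 290 N down at 3.5 m → arm 1.8 m, τ = 290 × 1.8 = 522 N·m clockwise.
Bucket of sand: 12 × 10 = 120 N down at 2.7 m → arm 1 m, τ = 120 × 1 = 120 N·m clockwise.
Sandbag: 28 × 10 = 280 N down at 4.8 m → arm 3.1 m, τ = 280 × 3.1 = 868 N·m clockwise.
Net load moment about support A = 1510 N·m clockwise.
Reaction R at support B is upward at 7 m, arm 5.3 m → moment R × 5.3 counterclockwise.
For rotational equilibrium, R × 5.3 = 1510, so R = 285 N.

R_B ≈ 285 N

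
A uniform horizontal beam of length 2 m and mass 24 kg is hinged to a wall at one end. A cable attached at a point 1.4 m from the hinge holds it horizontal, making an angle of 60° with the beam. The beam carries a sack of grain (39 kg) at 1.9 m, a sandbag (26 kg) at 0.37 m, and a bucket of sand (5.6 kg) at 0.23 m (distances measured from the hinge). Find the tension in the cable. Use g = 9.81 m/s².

About the hinge:
Beam weight: 24 × 9.81 = 235.4 N down at 1 m → arm 1 m, τ = 235.4 × 1 = 235.4 N·m clockwise.
Sack of grain: 39 × 9.81 = 382.6 N down at 1.9 m → arm 1.9 m, τ = 382.6 × 1.9 = 726.9 N·m clockwise.
Sandbag: 26 × 9.81 = 255.1 N down at 0.37 m → arm 0.37 m, τ = 255.1 × 0.37 = 94.39 N·m clockwise.
Bucket of sand: 5.6 × 9.81 = 54.94 N down at 0.23 m → arm 0.23 m, τ = 54.94 × 0.23 = 12.64 N·m clockwise.
Total clockwise load moment = 1069 N·m.
The cable tension T acts at 1.4 m; only its component perpendicular to the beam, T sinθ, produces torque. sin 60° = 0.866.
Setting net torque to zero: T × 1.4 × 0.866 = 1069 → T = 1069 / 1.212 = 882 N.

T ≈ 882 N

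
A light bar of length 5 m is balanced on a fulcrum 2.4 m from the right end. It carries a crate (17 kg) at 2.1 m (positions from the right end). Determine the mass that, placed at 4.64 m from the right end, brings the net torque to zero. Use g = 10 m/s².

m ≈ 2.28 kg

Sum moments about the fulcrum (at 2.4 m from the right end) (the support reaction has zero arm there).
Crate: 17 × 10 = 170 N down at 2.1 m → arm 0.3 m, τ = 170 × 0.3 = 51 N·m clockwise.
Net moment of known loads = 51 N·m clockwise.
An unknown mass m at 4.64 m has arm 2.24 m; its moment is m·g·2.24 counterclockwise.
Στ = 0 ⇒ m × 10 × 2.24 = 51 ⇒ m = 51 / (10 × 2.24) = 2.28 kg.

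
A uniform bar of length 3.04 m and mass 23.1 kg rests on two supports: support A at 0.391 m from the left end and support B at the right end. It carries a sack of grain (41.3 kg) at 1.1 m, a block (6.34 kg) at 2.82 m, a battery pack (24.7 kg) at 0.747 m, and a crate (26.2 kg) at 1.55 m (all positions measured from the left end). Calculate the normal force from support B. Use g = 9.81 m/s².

Taking torques about support A:
Beam weight: 23.1 × 9.81 = 226.6 N down at 1.52 m → arm 1.129 m, τ = 226.6 × 1.129 = 255.8 N·m clockwise.
Sack of grain: 41.3 × 9.81 = 405.2 N down at 1.1 m → arm 0.709 m, τ = 405.2 × 0.709 = 287.3 N·m clockwise.
Block: 6.34 × 9.81 = 62.2 N down at 2.82 m → arm 2.429 m, τ = 62.2 × 2.429 = 151.1 N·m clockwise.
Battery pack: 24.7 × 9.81 = 242.3 N down at 0.747 m → arm 0.356 m, τ = 242.3 × 0.356 = 86.26 N·m clockwise.
Crate: 26.2 × 9.81 = 257 N down at 1.55 m → arm 1.159 m, τ = 257 × 1.159 = 297.9 N·m clockwise.
Net load moment about support A = 1078 N·m clockwise.
Reaction R at support B is upward at 3.04 m, arm 2.649 m → moment R × 2.649 counterclockwise.
Στ = 0 ⇒ R × 2.649 = 1078 ⇒ R = 407 N.

R_B ≈ 407 N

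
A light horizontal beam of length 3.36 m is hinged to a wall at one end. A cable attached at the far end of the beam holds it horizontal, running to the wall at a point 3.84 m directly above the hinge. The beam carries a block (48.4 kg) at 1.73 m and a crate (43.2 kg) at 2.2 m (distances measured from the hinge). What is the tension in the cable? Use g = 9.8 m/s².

T ≈ 693 N

Choose the hinge as the axis so the unknown hinge reaction has zero arm there.
Block: 48.4 × 9.8 = 474.3 N down at 1.73 m → arm 1.73 m, τ = 474.3 × 1.73 = 820.5 N·m clockwise.
Crate: 43.2 × 9.8 = 423.4 N down at 2.2 m → arm 2.2 m, τ = 423.4 × 2.2 = 931.5 N·m clockwise.
Total clockwise load moment = 1752 N·m.
The cable tension T acts at 3.36 m; only its component perpendicular to the beam, T sinθ, produces torque. sinθ = h/√(h²+d²) = 3.84/√(3.84²+3.36²) = 0.7526.
Setting net torque to zero: T × 3.36 × 0.7526 = 1752 → T = 1752 / 2.529 = 693 N.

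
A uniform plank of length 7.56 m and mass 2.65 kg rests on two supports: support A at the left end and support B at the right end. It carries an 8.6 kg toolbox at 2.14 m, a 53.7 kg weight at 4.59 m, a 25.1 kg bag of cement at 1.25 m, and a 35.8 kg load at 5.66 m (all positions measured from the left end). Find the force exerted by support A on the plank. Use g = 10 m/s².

Choose support B as the axis so its reaction then has zero moment arm.
Beam weight: 2.65 × 10 = 26.5 N down at 3.78 m → arm 3.78 m, τ = 26.5 × 3.78 = 100.2 N·m counterclockwise.
Toolbox: 8.6 × 10 = 86 N down at 2.14 m → arm 5.42 m, τ = 86 × 5.42 = 466.1 N·m counterclockwise.
Weight: 53.7 × 10 = 537 N down at 4.59 m → arm 2.97 m, τ = 537 × 2.97 = 1595 N·m counterclockwise.
Bag of cement: 25.1 × 10 = 251 N down at 1.25 m → arm 6.31 m, τ = 251 × 6.31 = 1584 N·m counterclockwise.
Load: 35.8 × 10 = 358 N down at 5.66 m → arm 1.9 m, τ = 358 × 1.9 = 680.2 N·m counterclockwise.
Net load moment about support B = 4426 N·m counterclockwise.
Reaction R at support A is upward at 0 m, arm 7.56 m → moment R × 7.56 clockwise.
Setting net torque to zero: R × 7.56 = 4426 → R = 585 N.

R_A ≈ 585 N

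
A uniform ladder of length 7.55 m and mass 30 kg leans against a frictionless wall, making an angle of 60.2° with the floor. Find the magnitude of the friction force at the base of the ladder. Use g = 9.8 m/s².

f ≈ 84.2 N

Choose the foot of the ladder as the axis so the floor normal and friction both act there and drop out.
Ladder weight 30×9.8 = 294 N acts at 3.775 m along the ladder; its horizontal arm is 3.775·cos60.2° = 1.876 m → τ = 551.5 N·m clockwise.
Wall normal N acts horizontally at the top; its moment arm is the height L sinθ = 7.55·sin60.2° = 6.552 m, counterclockwise.
For rotational equilibrium, N × 6.552 = 551.5, so N = 84.2 N.
ΣFx = 0: friction at the foot balances the wall's push, so f = N_wall = 84.2 N.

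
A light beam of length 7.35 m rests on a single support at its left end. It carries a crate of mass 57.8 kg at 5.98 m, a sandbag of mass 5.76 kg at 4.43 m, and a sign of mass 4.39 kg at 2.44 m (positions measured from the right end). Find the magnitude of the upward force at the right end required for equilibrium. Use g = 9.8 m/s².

F ≈ 157 N

About the left end:
Crate: 57.8 × 9.8 = 566.4 N down at 5.98 m → arm 1.37 m, τ = 566.4 × 1.37 = 776 N·m clockwise.
Sandbag: 5.76 × 9.8 = 56.45 N down at 4.43 m → arm 2.92 m, τ = 56.45 × 2.92 = 164.8 N·m clockwise.
Sign: 4.39 × 9.8 = 43.02 N down at 2.44 m → arm 4.91 m, τ = 43.02 × 4.91 = 211.2 N·m clockwise.
Net moment of the loads = 1152 N·m clockwise.
The upward force F acts at the right end, arm 7.35 m, giving F × 7.35 counterclockwise.
Setting net torque to zero: F × 7.35 = 1152 → F = 1152 / 7.35 = 157 N.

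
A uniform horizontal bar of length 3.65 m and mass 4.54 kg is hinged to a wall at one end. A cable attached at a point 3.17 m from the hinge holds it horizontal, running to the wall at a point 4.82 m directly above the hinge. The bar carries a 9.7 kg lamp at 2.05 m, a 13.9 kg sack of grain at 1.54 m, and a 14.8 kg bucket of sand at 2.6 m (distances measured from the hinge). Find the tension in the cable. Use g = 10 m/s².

T ≈ 332 N

Sum moments about the hinge (the unknown hinge reaction has zero arm there).
Beam weight: 4.54 × 10 = 45.4 N down at 1.825 m → arm 1.825 m, τ = 45.4 × 1.825 = 82.85 N·m clockwise.
Lamp: 9.7 × 10 = 97 N down at 2.05 m → arm 2.05 m, τ = 97 × 2.05 = 198.8 N·m clockwise.
Sack of grain: 13.9 × 10 = 139 N down at 1.54 m → arm 1.54 m, τ = 139 × 1.54 = 214.1 N·m clockwise.
Bucket of sand: 14.8 × 10 = 148 N down at 2.6 m → arm 2.6 m, τ = 148 × 2.6 = 384.8 N·m clockwise.
Total clockwise load moment = 880.5 N·m.
The cable tension T acts at 3.17 m; only its component perpendicular to the bar, T sinθ, produces torque. sinθ = h/√(h²+d²) = 4.82/√(4.82²+3.17²) = 0.8355.
Στ = 0 ⇒ T × 3.17 × 0.8355 = 880.5 ⇒ T = 880.5 / 2.649 = 332 N.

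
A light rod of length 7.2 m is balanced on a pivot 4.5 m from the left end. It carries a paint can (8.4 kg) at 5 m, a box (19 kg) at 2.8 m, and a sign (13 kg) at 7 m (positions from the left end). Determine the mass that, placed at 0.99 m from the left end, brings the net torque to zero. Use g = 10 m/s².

About the pivot (at 4.5 m from the left end):
Paint can: 8.4 × 10 = 84 N down at 5 m → arm 0.5 m, τ = 84 × 0.5 = 42 N·m clockwise.
Box: 19 × 10 = 190 N down at 2.8 m → arm 1.7 m, τ = 190 × 1.7 = 323 N·m counterclockwise.
Sign: 13 × 10 = 130 N down at 7 m → arm 2.5 m, τ = 130 × 2.5 = 325 N·m clockwise.
Net moment of known loads = 44 N·m clockwise.
An unknown mass m at 0.99 m has arm 3.51 m; its moment is m·g·3.51 counterclockwise.
Στ = 0 ⇒ m × 10 × 3.51 = 44 ⇒ m = 44 / (10 × 3.51) = 1.25 kg.

m ≈ 1.25 kg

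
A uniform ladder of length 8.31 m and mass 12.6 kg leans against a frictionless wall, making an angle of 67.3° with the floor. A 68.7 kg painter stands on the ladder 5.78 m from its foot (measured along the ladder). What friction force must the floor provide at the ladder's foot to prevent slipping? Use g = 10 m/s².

f ≈ 226 N

Sum moments about the foot of the ladder (the floor normal and friction both act there and drop out).
Ladder weight 12.6×10 = 126 N acts at 4.155 m along the ladder; its horizontal arm is 4.155·cos67.3° = 1.603 m → τ = 202 N·m clockwise.
Painter: 68.7×10 = 687 N at 5.78 m → arm 2.231 m → τ = 1533 N·m clockwise.
Wall normal N acts horizontally at the top; its moment arm is the height L sinθ = 8.31·sin67.3° = 7.666 m, counterclockwise.
For rotational equilibrium, N × 7.666 = 1735, so N = 226 N.
ΣFx = 0: friction at the foot balances the wall's push, so f = N_wall = 226 N.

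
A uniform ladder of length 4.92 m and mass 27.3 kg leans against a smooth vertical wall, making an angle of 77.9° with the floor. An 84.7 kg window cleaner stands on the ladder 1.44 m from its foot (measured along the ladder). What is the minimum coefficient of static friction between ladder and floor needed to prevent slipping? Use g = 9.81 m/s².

μ_min ≈ 0.0736

About the foot of the ladder:
Ladder weight 27.3×9.81 = 267.8 N acts at 2.46 m along the ladder; its horizontal arm is 2.46·cos77.9° = 0.5157 m → τ = 138.1 N·m clockwise.
Window cleaner: 84.7×9.81 = 830.9 N at 1.44 m → arm 0.3019 m → τ = 250.8 N·m clockwise.
Wall normal N acts horizontally at the top; its moment arm is the height L sinθ = 4.92·sin77.9° = 4.811 m, counterclockwise.
For rotational equilibrium, N × 4.811 = 388.9, so N = 80.84 N.
ΣFx = 0 ⇒ f = N_wall = 80.84 N. ΣFy = 0 ⇒ N_floor = 1099 N.
μ_min = f / N_floor = 80.84 / 1099 = 0.0736.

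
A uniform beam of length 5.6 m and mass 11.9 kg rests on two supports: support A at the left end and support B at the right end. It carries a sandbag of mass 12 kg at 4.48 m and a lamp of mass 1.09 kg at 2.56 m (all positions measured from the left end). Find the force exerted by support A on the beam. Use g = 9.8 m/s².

R_A ≈ 87.6 N

Take moments about support B.
Beam weight: 11.9 × 9.8 = 116.6 N down at 2.8 m → arm 2.8 m, τ = 116.6 × 2.8 = 326.5 N·m counterclockwise.
Sandbag: 12 × 9.8 = 117.6 N down at 4.48 m → arm 1.12 m, τ = 117.6 × 1.12 = 131.7 N·m counterclockwise.
Lamp: 1.09 × 9.8 = 10.68 N down at 2.56 m → arm 3.04 m, τ = 10.68 × 3.04 = 32.47 N·m counterclockwise.
Net load moment about support B = 490.7 N·m counterclockwise.
Reaction R at support A is upward at 0 m, arm 5.6 m → moment R × 5.6 clockwise.
For rotational equilibrium, R × 5.6 = 490.7, so R = 87.6 N.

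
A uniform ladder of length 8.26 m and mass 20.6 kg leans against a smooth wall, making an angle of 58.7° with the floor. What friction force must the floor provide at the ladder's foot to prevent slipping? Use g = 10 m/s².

f ≈ 62.6 N

About the foot of the ladder:
Ladder weight 20.6×10 = 206 N acts at 4.13 m along the ladder; its horizontal arm is 4.13·cos58.7° = 2.146 m → τ = 442.1 N·m clockwise.
Wall normal N acts horizontally at the top; its moment arm is the height L sinθ = 8.26·sin58.7° = 7.058 m, counterclockwise.
For rotational equilibrium, N × 7.058 = 442.1, so N = 62.6 N.
ΣFx = 0: friction at the foot balances the wall's push, so f = N_wall = 62.6 N.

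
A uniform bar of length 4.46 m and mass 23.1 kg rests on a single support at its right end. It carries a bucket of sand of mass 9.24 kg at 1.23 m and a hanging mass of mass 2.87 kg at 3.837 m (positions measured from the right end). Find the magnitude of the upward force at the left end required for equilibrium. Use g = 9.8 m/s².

Choose the right end as the axis so the unknown pivot reaction has zero arm there.
Beam weight: 23.1 × 9.8 = 226.4 N down at 2.23 m → arm 2.23 m, τ = 226.4 × 2.23 = 504.9 N·m counterclockwise.
Bucket of sand: 9.24 × 9.8 = 90.55 N down at 1.23 m → arm 1.23 m, τ = 90.55 × 1.23 = 111.4 N·m counterclockwise.
Hanging mass: 2.87 × 9.8 = 28.13 N down at 3.837 m → arm 3.837 m, τ = 28.13 × 3.837 = 107.9 N·m counterclockwise.
Net moment of the loads = 724.2 N·m counterclockwise.
The upward force F acts at the left end, arm 4.46 m, giving F × 4.46 clockwise.
Balancing moments: F × 4.46 = 724.2, giving F = 724.2 / 4.46 = 162 N.

F ≈ 162 N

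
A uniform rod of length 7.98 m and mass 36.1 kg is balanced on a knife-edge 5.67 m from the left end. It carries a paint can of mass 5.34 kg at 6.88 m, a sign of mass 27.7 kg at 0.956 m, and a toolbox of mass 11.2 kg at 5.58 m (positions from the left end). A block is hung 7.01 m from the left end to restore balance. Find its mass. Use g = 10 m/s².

About the knife-edge (at 5.67 m from the left end):
Beam weight: 36.1 × 10 = 361 N down at 3.99 m → arm 1.68 m, τ = 361 × 1.68 = 606.5 N·m counterclockwise.
Paint can: 5.34 × 10 = 53.4 N down at 6.88 m → arm 1.21 m, τ = 53.4 × 1.21 = 64.61 N·m clockwise.
Sign: 27.7 × 10 = 277 N down at 0.956 m → arm 4.714 m, τ = 277 × 4.714 = 1306 N·m counterclockwise.
Toolbox: 11.2 × 10 = 112 N down at 5.58 m → arm 0.09 m, τ = 112 × 0.09 = 10.08 N·m counterclockwise.
Net moment of known loads = 1858 N·m counterclockwise.
An unknown mass m at 7.01 m has arm 1.34 m; its moment is m·g·1.34 clockwise.
Στ = 0 ⇒ m × 10 × 1.34 = 1858 ⇒ m = 1858 / (10 × 1.34) = 139 kg.

m ≈ 139 kg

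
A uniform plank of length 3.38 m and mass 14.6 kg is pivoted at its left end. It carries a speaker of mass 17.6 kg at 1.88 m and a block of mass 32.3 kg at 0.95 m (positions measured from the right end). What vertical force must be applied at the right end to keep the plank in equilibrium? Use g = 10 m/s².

F ≈ 383 N

About the left end:
Beam weight: 14.6 × 10 = 146 N down at 1.69 m → arm 1.69 m, τ = 146 × 1.69 = 246.7 N·m clockwise.
Speaker: 17.6 × 10 = 176 N down at 1.88 m → arm 1.5 m, τ = 176 × 1.5 = 264 N·m clockwise.
Block: 32.3 × 10 = 323 N down at 0.95 m → arm 2.43 m, τ = 323 × 2.43 = 784.9 N·m clockwise.
Net moment of the loads = 1296 N·m clockwise.
The upward force F acts at the right end, arm 3.38 m, giving F × 3.38 counterclockwise.
Στ = 0 ⇒ F × 3.38 = 1296 ⇒ F = 1296 / 3.38 = 383 N.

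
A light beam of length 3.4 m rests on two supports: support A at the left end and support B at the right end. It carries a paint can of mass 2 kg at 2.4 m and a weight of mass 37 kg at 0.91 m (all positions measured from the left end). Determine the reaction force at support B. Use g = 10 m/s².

R_B ≈ 113 N

Choose support A as the axis so its reaction then has zero moment arm.
Paint can: 2 × 10 = 20 N down at 2.4 m → arm 2.4 m, τ = 20 × 2.4 = 48 N·m clockwise.
Weight: 37 × 10 = 370 N down at 0.91 m → arm 0.91 m, τ = 370 × 0.91 = 336.7 N·m clockwise.
Net load moment about support A = 384.7 N·m clockwise.
Reaction R at support B is upward at 3.4 m, arm 3.4 m → moment R × 3.4 counterclockwise.
Balancing moments: R × 3.4 = 384.7, giving R = 113 N.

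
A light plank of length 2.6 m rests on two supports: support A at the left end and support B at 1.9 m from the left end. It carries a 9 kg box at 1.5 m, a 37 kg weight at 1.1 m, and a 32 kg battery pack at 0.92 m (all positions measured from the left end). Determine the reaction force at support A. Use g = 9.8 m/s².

R_A ≈ 333 N

About support B:
Box: 9 × 9.8 = 88.2 N down at 1.5 m → arm 0.4 m, τ = 88.2 × 0.4 = 35.28 N·m counterclockwise.
Weight: 37 × 9.8 = 362.6 N down at 1.1 m → arm 0.8 m, τ = 362.6 × 0.8 = 290.1 N·m counterclockwise.
Battery pack: 32 × 9.8 = 313.6 N down at 0.92 m → arm 0.98 m, τ = 313.6 × 0.98 = 307.3 N·m counterclockwise.
Net load moment about support B = 632.7 N·m counterclockwise.
Reaction R at support A is upward at 0 m, arm 1.9 m → moment R × 1.9 clockwise.
Setting net torque to zero: R × 1.9 = 632.7 → R = 333 N.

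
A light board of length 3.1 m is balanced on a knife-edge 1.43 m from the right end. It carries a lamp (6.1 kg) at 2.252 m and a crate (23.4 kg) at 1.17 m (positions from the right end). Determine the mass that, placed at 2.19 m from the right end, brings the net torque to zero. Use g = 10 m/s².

m ≈ 1.41 kg

Sum moments about the knife-edge (at 1.43 m from the right end) (the support reaction has zero arm there).
Lamp: 6.1 × 10 = 61 N down at 2.252 m → arm 0.822 m, τ = 61 × 0.822 = 50.14 N·m counterclockwise.
Crate: 23.4 × 10 = 234 N down at 1.17 m → arm 0.26 m, τ = 234 × 0.26 = 60.84 N·m clockwise.
Net moment of known loads = 10.7 N·m clockwise.
An unknown mass m at 2.19 m has arm 0.76 m; its moment is m·g·0.76 counterclockwise.
Setting net torque to zero: m × 10 × 0.76 = 10.7 → m = 10.7 / (10 × 0.76) = 1.41 kg.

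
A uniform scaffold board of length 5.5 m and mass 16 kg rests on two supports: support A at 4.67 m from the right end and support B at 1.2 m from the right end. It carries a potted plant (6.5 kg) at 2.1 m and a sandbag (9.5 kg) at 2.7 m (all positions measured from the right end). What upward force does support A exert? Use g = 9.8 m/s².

R_A ≈ 127 N

Choose support B as the axis so its reaction then has zero moment arm.
Beam weight: 16 × 9.8 = 156.8 N down at 2.75 m → arm 1.55 m, τ = 156.8 × 1.55 = 243 N·m counterclockwise.
Potted plant: 6.5 × 9.8 = 63.7 N down at 2.1 m → arm 0.9 m, τ = 63.7 × 0.9 = 57.33 N·m counterclockwise.
Sandbag: 9.5 × 9.8 = 93.1 N down at 2.7 m → arm 1.5 m, τ = 93.1 × 1.5 = 139.6 N·m counterclockwise.
Net load moment about support B = 439.9 N·m counterclockwise.
Reaction R at support A is upward at 4.67 m, arm 3.47 m → moment R × 3.47 clockwise.
Setting net torque to zero: R × 3.47 = 439.9 → R = 127 N.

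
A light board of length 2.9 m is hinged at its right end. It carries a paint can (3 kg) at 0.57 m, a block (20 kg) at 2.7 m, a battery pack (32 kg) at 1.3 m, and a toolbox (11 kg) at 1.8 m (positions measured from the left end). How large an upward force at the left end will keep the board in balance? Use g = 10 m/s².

F ≈ 256 N

Take moments about the right end.
Paint can: 3 × 10 = 30 N down at 0.57 m → arm 2.33 m, τ = 30 × 2.33 = 69.9 N·m counterclockwise.
Block: 20 × 10 = 200 N down at 2.7 m → arm 0.2 m, τ = 200 × 0.2 = 40 N·m counterclockwise.
Battery pack: 32 × 10 = 320 N down at 1.3 m → arm 1.6 m, τ = 320 × 1.6 = 512 N·m counterclockwise.
Toolbox: 11 × 10 = 110 N down at 1.8 m → arm 1.1 m, τ = 110 × 1.1 = 121 N·m counterclockwise.
Net moment of the loads = 742.9 N·m counterclockwise.
The upward force F acts at the left end, arm 2.9 m, giving F × 2.9 clockwise.
Balancing moments: F × 2.9 = 742.9, giving F = 742.9 / 2.9 = 256 N.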